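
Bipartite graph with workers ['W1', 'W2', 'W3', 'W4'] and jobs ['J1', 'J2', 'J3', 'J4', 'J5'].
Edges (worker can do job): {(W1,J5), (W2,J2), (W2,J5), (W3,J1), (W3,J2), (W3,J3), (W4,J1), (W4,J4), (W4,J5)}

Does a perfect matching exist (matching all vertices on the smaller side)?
Yes, perfect matching exists (size 4)

Perfect matching: {(W1,J5), (W2,J2), (W3,J3), (W4,J1)}
All 4 vertices on the smaller side are matched.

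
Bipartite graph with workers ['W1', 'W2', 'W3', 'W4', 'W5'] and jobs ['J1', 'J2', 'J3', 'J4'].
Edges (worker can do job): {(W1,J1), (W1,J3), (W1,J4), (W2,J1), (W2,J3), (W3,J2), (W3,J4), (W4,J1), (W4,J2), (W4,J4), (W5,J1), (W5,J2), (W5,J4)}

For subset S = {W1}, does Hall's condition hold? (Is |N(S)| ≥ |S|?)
Yes: |N(S)| = 3, |S| = 1

Subset S = {W1}
Neighbors N(S) = {J1, J3, J4}

|N(S)| = 3, |S| = 1
Hall's condition: |N(S)| ≥ |S| is satisfied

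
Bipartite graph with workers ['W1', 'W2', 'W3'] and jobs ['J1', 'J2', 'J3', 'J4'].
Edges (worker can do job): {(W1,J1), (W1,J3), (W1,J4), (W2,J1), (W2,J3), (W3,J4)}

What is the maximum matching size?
Maximum matching size = 3

Maximum matching: {(W1,J1), (W2,J3), (W3,J4)}
Size: 3

This assigns 3 workers to 3 distinct jobs.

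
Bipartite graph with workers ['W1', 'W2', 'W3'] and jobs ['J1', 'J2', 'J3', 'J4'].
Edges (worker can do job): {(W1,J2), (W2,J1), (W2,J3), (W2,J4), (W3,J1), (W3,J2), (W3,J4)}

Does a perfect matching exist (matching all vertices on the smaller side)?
Yes, perfect matching exists (size 3)

Perfect matching: {(W1,J2), (W2,J1), (W3,J4)}
All 3 vertices on the smaller side are matched.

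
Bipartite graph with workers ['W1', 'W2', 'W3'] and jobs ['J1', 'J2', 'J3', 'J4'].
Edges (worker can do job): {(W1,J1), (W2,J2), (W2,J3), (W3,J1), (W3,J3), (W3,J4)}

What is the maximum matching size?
Maximum matching size = 3

Maximum matching: {(W1,J1), (W2,J2), (W3,J4)}
Size: 3

This assigns 3 workers to 3 distinct jobs.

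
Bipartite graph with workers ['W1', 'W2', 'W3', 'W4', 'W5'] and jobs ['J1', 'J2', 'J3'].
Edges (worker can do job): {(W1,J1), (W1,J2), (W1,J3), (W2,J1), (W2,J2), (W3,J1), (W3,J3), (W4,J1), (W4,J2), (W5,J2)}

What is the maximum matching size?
Maximum matching size = 3

Maximum matching: {(W1,J3), (W3,J1), (W5,J2)}
Size: 3

This assigns 3 workers to 3 distinct jobs.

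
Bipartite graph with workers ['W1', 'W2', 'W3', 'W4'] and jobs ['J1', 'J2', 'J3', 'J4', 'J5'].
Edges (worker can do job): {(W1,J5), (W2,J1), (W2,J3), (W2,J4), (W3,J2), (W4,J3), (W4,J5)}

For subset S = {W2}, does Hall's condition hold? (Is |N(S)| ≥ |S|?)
Yes: |N(S)| = 3, |S| = 1

Subset S = {W2}
Neighbors N(S) = {J1, J3, J4}

|N(S)| = 3, |S| = 1
Hall's condition: |N(S)| ≥ |S| is satisfied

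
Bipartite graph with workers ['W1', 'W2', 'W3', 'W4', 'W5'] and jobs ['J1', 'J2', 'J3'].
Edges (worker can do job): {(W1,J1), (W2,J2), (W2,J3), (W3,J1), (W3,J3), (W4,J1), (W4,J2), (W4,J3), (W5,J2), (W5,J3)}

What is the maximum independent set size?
Maximum independent set = 5

By König's theorem:
- Min vertex cover = Max matching = 3
- Max independent set = Total vertices - Min vertex cover
- Max independent set = 8 - 3 = 5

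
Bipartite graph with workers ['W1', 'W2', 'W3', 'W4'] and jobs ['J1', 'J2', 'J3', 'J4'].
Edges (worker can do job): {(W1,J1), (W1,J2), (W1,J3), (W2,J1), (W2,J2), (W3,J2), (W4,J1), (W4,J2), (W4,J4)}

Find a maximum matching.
Matching: {(W1,J3), (W2,J1), (W3,J2), (W4,J4)}

Maximum matching (size 4):
  W1 → J3
  W2 → J1
  W3 → J2
  W4 → J4

Each worker is assigned to at most one job, and each job to at most one worker.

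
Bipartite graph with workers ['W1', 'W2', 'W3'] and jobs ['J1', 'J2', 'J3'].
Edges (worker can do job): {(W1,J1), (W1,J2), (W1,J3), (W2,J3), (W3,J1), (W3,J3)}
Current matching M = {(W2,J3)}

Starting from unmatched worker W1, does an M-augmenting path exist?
Yes: W1 → J2

An M-augmenting path alternates non-matching / matching edges, starting and ending at unmatched vertices.
Path: W1 → J2
(J2 is unmatched in M, so the path is augmenting.)
Flipping edges along this path would increase |M| from 1 to 2.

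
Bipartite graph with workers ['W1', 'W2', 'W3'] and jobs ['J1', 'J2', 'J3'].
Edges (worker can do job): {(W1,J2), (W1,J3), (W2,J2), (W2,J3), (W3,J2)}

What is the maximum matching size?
Maximum matching size = 2

Maximum matching: {(W1,J3), (W3,J2)}
Size: 2

This assigns 2 workers to 2 distinct jobs.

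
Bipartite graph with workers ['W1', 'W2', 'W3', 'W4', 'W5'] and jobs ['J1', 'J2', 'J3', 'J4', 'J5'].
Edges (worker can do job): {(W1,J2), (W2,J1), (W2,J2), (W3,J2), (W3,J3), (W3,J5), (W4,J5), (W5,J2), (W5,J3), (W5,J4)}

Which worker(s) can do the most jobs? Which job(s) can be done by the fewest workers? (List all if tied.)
Most versatile: W3, W5 (3 jobs); Least covered: J1, J4 (1 workers)

Worker degrees (jobs they can do): W1:1, W2:2, W3:3, W4:1, W5:3
Job degrees (workers who can do it): J1:1, J2:4, J3:2, J4:1, J5:2

Maximum worker degree is 3, achieved by: W3, W5
Minimum job degree is 1, achieved by: J1, J4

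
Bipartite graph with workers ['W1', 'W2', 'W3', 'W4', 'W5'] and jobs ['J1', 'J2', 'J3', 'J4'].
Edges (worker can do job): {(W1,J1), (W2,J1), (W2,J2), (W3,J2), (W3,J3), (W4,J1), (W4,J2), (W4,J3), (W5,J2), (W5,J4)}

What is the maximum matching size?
Maximum matching size = 4

Maximum matching: {(W1,J1), (W3,J3), (W4,J2), (W5,J4)}
Size: 4

This assigns 4 workers to 4 distinct jobs.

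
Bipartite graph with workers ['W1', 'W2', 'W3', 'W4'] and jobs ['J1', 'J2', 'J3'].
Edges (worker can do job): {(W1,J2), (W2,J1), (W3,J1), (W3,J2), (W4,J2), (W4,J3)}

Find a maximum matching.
Matching: {(W2,J1), (W3,J2), (W4,J3)}

Maximum matching (size 3):
  W2 → J1
  W3 → J2
  W4 → J3

Each worker is assigned to at most one job, and each job to at most one worker.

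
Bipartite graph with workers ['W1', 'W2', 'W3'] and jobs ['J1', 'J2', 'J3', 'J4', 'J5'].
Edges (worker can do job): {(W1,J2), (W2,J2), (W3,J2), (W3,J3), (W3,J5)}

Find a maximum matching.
Matching: {(W1,J2), (W3,J5)}

Maximum matching (size 2):
  W1 → J2
  W3 → J5

Each worker is assigned to at most one job, and each job to at most one worker.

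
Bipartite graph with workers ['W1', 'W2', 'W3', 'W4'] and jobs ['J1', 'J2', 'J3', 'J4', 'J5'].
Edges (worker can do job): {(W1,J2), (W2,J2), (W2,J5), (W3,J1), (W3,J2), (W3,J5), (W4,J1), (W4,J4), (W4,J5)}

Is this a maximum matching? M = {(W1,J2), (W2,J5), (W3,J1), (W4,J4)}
Yes, size 4 is maximum

Proposed matching has size 4.
Maximum matching size for this graph: 4.

This is a maximum matching.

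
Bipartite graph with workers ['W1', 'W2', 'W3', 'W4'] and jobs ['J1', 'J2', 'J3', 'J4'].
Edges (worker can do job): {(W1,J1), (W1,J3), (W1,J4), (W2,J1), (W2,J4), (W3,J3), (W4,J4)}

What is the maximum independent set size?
Maximum independent set = 5

By König's theorem:
- Min vertex cover = Max matching = 3
- Max independent set = Total vertices - Min vertex cover
- Max independent set = 8 - 3 = 5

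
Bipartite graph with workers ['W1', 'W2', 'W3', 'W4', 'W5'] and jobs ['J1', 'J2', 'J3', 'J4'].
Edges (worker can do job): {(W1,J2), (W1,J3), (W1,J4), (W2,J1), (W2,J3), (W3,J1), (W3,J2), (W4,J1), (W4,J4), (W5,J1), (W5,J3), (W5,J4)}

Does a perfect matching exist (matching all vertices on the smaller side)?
Yes, perfect matching exists (size 4)

Perfect matching: {(W1,J3), (W3,J2), (W4,J1), (W5,J4)}
All 4 vertices on the smaller side are matched.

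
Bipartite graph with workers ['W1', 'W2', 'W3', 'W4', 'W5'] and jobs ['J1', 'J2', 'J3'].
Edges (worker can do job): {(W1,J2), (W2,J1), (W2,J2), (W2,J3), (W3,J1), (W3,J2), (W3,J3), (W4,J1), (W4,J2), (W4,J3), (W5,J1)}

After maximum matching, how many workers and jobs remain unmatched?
Unmatched: 2 workers, 0 jobs

Maximum matching size: 3
Workers: 5 total, 3 matched, 2 unmatched
Jobs: 3 total, 3 matched, 0 unmatched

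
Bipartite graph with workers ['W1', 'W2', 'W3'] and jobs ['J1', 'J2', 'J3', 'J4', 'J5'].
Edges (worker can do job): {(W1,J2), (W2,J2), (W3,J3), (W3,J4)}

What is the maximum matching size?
Maximum matching size = 2

Maximum matching: {(W1,J2), (W3,J4)}
Size: 2

This assigns 2 workers to 2 distinct jobs.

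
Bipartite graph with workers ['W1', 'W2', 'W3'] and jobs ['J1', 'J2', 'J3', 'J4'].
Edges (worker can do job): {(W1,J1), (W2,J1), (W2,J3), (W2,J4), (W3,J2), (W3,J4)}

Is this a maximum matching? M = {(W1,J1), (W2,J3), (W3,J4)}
Yes, size 3 is maximum

Proposed matching has size 3.
Maximum matching size for this graph: 3.

This is a maximum matching.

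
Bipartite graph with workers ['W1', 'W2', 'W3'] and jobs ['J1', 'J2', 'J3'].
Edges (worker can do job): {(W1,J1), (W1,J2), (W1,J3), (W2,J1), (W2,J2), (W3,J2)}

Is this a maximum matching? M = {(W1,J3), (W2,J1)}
No, size 2 is not maximum

Proposed matching has size 2.
Maximum matching size for this graph: 3.

This is NOT maximum - can be improved to size 3.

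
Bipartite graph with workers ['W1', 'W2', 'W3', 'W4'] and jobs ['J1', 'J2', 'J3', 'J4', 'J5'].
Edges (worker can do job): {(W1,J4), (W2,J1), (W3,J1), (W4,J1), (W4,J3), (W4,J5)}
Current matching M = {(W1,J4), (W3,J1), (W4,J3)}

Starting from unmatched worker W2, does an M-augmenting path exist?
No augmenting path from W2

Alternating search from W2 reaches jobs: {J1}.
Every reachable job is already matched in M, and following those matched edges back to workers exposes no further unvisited jobs.
No M-augmenting path from W2 exists.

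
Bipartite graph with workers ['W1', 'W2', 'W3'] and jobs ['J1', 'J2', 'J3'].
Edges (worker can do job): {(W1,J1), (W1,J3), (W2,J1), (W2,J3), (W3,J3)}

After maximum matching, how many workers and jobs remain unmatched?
Unmatched: 1 workers, 1 jobs

Maximum matching size: 2
Workers: 3 total, 2 matched, 1 unmatched
Jobs: 3 total, 2 matched, 1 unmatched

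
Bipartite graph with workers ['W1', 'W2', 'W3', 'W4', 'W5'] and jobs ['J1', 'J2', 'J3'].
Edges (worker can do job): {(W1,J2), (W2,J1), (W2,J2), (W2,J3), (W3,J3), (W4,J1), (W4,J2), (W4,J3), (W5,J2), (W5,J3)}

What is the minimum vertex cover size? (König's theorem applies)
Minimum vertex cover size = 3

By König's theorem: in bipartite graphs,
min vertex cover = max matching = 3

Maximum matching has size 3, so minimum vertex cover also has size 3.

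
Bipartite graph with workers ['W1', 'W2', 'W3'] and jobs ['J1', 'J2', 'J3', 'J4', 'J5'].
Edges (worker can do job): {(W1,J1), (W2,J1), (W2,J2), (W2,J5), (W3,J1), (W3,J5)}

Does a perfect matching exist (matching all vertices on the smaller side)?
Yes, perfect matching exists (size 3)

Perfect matching: {(W1,J1), (W2,J2), (W3,J5)}
All 3 vertices on the smaller side are matched.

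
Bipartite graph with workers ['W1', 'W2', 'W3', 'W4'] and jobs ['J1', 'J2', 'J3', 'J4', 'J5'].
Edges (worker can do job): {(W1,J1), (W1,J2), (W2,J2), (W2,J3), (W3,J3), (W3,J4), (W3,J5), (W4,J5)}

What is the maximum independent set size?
Maximum independent set = 5

By König's theorem:
- Min vertex cover = Max matching = 4
- Max independent set = Total vertices - Min vertex cover
- Max independent set = 9 - 4 = 5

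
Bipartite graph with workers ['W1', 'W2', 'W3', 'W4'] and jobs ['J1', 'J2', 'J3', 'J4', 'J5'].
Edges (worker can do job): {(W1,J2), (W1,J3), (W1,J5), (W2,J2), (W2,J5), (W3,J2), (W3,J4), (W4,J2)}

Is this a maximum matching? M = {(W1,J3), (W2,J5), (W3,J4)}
No, size 3 is not maximum

Proposed matching has size 3.
Maximum matching size for this graph: 4.

This is NOT maximum - can be improved to size 4.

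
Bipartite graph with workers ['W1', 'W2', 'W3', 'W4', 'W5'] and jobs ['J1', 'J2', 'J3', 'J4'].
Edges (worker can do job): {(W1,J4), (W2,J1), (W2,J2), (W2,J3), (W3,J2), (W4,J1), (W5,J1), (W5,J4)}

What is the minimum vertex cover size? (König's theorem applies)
Minimum vertex cover size = 4

By König's theorem: in bipartite graphs,
min vertex cover = max matching = 4

Maximum matching has size 4, so minimum vertex cover also has size 4.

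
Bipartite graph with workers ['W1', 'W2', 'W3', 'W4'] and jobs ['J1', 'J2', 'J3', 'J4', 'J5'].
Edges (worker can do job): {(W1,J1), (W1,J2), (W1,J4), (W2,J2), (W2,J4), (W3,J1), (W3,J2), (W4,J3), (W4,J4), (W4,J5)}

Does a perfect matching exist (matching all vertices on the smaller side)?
Yes, perfect matching exists (size 4)

Perfect matching: {(W1,J1), (W2,J4), (W3,J2), (W4,J5)}
All 4 vertices on the smaller side are matched.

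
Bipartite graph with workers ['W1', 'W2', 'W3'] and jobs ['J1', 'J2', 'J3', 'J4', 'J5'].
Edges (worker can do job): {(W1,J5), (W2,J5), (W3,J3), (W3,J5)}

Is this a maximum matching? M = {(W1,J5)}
No, size 1 is not maximum

Proposed matching has size 1.
Maximum matching size for this graph: 2.

This is NOT maximum - can be improved to size 2.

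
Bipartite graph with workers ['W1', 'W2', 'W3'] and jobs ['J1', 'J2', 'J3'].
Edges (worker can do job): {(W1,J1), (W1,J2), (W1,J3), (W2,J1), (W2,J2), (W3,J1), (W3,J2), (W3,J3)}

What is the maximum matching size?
Maximum matching size = 3

Maximum matching: {(W1,J1), (W2,J2), (W3,J3)}
Size: 3

This assigns 3 workers to 3 distinct jobs.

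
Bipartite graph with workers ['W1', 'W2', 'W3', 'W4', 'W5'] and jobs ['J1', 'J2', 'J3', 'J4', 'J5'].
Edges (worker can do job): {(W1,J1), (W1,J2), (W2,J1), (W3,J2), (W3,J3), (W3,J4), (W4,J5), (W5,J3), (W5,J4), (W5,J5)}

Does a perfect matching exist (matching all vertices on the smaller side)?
Yes, perfect matching exists (size 5)

Perfect matching: {(W1,J2), (W2,J1), (W3,J3), (W4,J5), (W5,J4)}
All 5 vertices on the smaller side are matched.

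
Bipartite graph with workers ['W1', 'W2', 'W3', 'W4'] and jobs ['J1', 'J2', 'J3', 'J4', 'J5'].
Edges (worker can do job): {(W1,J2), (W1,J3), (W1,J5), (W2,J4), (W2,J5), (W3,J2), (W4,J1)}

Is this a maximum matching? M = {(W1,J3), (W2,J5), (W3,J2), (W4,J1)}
Yes, size 4 is maximum

Proposed matching has size 4.
Maximum matching size for this graph: 4.

This is a maximum matching.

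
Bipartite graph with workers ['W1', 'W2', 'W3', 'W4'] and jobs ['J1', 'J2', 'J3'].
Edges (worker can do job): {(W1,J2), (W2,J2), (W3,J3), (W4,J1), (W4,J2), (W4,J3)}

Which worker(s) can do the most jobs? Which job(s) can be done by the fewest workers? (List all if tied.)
Most versatile: W4 (3 jobs); Least covered: J1 (1 workers)

Worker degrees (jobs they can do): W1:1, W2:1, W3:1, W4:3
Job degrees (workers who can do it): J1:1, J2:3, J3:2

Maximum worker degree is 3, achieved by: W4
Minimum job degree is 1, achieved by: J1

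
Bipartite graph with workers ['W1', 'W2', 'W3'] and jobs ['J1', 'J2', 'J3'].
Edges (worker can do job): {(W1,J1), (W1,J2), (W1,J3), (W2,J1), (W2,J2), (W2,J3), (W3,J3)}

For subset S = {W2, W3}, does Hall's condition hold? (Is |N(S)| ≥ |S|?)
Yes: |N(S)| = 3, |S| = 2

Subset S = {W2, W3}
Neighbors N(S) = {J1, J2, J3}

|N(S)| = 3, |S| = 2
Hall's condition: |N(S)| ≥ |S| is satisfied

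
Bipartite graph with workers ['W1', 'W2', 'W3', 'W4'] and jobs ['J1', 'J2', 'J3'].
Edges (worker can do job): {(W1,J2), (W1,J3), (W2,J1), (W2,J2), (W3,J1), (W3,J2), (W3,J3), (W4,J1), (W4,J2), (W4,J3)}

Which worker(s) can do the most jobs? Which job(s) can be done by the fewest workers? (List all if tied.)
Most versatile: W3, W4 (3 jobs); Least covered: J1, J3 (3 workers)

Worker degrees (jobs they can do): W1:2, W2:2, W3:3, W4:3
Job degrees (workers who can do it): J1:3, J2:4, J3:3

Maximum worker degree is 3, achieved by: W3, W4
Minimum job degree is 3, achieved by: J1, J3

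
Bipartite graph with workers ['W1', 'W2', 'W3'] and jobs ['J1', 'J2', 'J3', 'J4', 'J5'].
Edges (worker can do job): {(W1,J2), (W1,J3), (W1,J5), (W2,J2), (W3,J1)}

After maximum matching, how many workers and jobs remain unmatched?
Unmatched: 0 workers, 2 jobs

Maximum matching size: 3
Workers: 3 total, 3 matched, 0 unmatched
Jobs: 5 total, 3 matched, 2 unmatched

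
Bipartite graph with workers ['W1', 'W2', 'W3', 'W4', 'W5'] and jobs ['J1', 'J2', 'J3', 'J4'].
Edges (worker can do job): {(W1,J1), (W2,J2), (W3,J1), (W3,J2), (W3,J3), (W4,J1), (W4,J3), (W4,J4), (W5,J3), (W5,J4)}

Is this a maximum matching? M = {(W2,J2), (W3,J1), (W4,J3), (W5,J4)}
Yes, size 4 is maximum

Proposed matching has size 4.
Maximum matching size for this graph: 4.

This is a maximum matching.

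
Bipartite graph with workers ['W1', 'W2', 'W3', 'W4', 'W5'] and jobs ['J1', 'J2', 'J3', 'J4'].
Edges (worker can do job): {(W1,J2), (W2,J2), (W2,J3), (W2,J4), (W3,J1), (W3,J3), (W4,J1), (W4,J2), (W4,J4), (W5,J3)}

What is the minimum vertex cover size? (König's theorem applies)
Minimum vertex cover size = 4

By König's theorem: in bipartite graphs,
min vertex cover = max matching = 4

Maximum matching has size 4, so minimum vertex cover also has size 4.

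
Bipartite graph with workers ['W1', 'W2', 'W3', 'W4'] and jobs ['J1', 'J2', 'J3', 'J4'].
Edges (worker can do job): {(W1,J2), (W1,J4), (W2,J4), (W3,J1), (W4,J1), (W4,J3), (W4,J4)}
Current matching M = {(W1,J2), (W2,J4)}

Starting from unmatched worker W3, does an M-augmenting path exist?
Yes: W3 → J1

An M-augmenting path alternates non-matching / matching edges, starting and ending at unmatched vertices.
Path: W3 → J1
(J1 is unmatched in M, so the path is augmenting.)
Flipping edges along this path would increase |M| from 2 to 3.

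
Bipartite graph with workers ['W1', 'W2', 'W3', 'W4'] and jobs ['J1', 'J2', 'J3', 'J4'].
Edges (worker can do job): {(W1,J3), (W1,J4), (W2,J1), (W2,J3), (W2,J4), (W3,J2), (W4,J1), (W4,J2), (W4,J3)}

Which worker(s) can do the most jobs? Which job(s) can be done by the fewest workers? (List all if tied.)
Most versatile: W2, W4 (3 jobs); Least covered: J1, J2, J4 (2 workers)

Worker degrees (jobs they can do): W1:2, W2:3, W3:1, W4:3
Job degrees (workers who can do it): J1:2, J2:2, J3:3, J4:2

Maximum worker degree is 3, achieved by: W2, W4
Minimum job degree is 2, achieved by: J1, J2, J4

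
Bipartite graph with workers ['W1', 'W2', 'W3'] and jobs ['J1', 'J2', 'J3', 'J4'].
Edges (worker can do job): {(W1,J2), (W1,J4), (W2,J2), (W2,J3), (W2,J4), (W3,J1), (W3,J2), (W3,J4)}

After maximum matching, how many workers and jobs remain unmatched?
Unmatched: 0 workers, 1 jobs

Maximum matching size: 3
Workers: 3 total, 3 matched, 0 unmatched
Jobs: 4 total, 3 matched, 1 unmatched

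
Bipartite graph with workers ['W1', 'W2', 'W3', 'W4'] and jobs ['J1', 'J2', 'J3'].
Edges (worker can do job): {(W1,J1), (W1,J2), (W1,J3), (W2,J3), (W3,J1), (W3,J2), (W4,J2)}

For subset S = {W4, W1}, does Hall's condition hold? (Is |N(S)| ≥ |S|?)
Yes: |N(S)| = 3, |S| = 2

Subset S = {W4, W1}
Neighbors N(S) = {J1, J2, J3}

|N(S)| = 3, |S| = 2
Hall's condition: |N(S)| ≥ |S| is satisfied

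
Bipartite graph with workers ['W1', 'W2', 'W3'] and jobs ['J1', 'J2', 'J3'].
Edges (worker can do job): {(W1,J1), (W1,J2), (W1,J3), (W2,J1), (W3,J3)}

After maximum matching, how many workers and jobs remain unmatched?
Unmatched: 0 workers, 0 jobs

Maximum matching size: 3
Workers: 3 total, 3 matched, 0 unmatched
Jobs: 3 total, 3 matched, 0 unmatched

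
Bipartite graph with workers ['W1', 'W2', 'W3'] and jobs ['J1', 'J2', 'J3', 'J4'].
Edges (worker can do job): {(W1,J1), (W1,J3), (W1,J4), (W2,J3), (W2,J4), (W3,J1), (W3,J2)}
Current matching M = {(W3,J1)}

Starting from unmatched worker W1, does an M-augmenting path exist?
Yes: W1 → J1 → W3 → J2

An M-augmenting path alternates non-matching / matching edges, starting and ending at unmatched vertices.
Path: W1 → J1 → W3 → J2
(J2 is unmatched in M, so the path is augmenting.)
Flipping edges along this path would increase |M| from 1 to 2.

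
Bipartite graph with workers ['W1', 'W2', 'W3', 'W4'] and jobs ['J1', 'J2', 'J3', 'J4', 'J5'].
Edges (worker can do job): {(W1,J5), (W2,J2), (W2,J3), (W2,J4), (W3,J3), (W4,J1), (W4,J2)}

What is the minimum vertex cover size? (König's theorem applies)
Minimum vertex cover size = 4

By König's theorem: in bipartite graphs,
min vertex cover = max matching = 4

Maximum matching has size 4, so minimum vertex cover also has size 4.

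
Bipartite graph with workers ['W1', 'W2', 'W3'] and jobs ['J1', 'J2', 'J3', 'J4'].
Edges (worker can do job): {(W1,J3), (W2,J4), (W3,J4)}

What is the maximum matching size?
Maximum matching size = 2

Maximum matching: {(W1,J3), (W3,J4)}
Size: 2

This assigns 2 workers to 2 distinct jobs.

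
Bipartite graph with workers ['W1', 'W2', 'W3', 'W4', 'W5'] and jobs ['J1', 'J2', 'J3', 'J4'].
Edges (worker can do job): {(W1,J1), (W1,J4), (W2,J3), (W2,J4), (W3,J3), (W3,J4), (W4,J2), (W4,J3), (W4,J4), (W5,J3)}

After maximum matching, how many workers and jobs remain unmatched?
Unmatched: 1 workers, 0 jobs

Maximum matching size: 4
Workers: 5 total, 4 matched, 1 unmatched
Jobs: 4 total, 4 matched, 0 unmatched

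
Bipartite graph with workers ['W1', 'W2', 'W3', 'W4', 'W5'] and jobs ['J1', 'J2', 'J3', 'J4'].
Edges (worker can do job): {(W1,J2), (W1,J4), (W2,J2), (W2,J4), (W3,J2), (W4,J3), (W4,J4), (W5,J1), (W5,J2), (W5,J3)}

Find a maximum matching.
Matching: {(W1,J4), (W3,J2), (W4,J3), (W5,J1)}

Maximum matching (size 4):
  W1 → J4
  W3 → J2
  W4 → J3
  W5 → J1

Each worker is assigned to at most one job, and each job to at most one worker.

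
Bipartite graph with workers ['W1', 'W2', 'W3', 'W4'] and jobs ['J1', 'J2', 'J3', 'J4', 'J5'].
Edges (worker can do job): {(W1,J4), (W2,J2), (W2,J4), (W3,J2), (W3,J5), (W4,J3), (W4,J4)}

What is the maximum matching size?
Maximum matching size = 4

Maximum matching: {(W1,J4), (W2,J2), (W3,J5), (W4,J3)}
Size: 4

This assigns 4 workers to 4 distinct jobs.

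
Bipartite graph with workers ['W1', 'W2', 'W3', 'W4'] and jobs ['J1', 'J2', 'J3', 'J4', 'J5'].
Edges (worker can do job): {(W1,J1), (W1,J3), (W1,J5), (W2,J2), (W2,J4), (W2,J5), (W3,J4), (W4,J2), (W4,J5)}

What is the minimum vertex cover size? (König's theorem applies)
Minimum vertex cover size = 4

By König's theorem: in bipartite graphs,
min vertex cover = max matching = 4

Maximum matching has size 4, so minimum vertex cover also has size 4.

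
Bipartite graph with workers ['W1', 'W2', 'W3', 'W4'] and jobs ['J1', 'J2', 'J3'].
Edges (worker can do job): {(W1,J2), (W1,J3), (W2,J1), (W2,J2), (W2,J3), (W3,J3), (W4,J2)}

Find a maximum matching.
Matching: {(W2,J1), (W3,J3), (W4,J2)}

Maximum matching (size 3):
  W2 → J1
  W3 → J3
  W4 → J2

Each worker is assigned to at most one job, and each job to at most one worker.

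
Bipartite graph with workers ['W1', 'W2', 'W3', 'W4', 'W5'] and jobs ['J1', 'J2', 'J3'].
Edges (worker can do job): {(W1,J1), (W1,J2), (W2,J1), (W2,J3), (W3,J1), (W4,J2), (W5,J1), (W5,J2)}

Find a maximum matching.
Matching: {(W2,J3), (W3,J1), (W5,J2)}

Maximum matching (size 3):
  W2 → J3
  W3 → J1
  W5 → J2

Each worker is assigned to at most one job, and each job to at most one worker.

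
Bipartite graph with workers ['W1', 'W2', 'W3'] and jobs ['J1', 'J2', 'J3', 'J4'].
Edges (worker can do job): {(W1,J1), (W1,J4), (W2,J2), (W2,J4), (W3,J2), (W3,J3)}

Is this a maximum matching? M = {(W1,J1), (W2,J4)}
No, size 2 is not maximum

Proposed matching has size 2.
Maximum matching size for this graph: 3.

This is NOT maximum - can be improved to size 3.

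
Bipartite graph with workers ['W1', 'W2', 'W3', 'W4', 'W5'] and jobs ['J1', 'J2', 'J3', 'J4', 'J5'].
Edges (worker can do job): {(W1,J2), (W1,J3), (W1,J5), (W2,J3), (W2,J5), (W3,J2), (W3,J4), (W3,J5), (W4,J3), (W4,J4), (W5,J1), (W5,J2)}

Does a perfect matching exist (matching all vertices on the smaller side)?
Yes, perfect matching exists (size 5)

Perfect matching: {(W1,J2), (W2,J5), (W3,J4), (W4,J3), (W5,J1)}
All 5 vertices on the smaller side are matched.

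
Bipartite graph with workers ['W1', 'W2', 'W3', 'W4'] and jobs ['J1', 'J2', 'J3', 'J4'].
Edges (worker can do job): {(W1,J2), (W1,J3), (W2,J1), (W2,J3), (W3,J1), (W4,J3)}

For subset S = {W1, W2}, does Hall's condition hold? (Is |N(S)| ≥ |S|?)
Yes: |N(S)| = 3, |S| = 2

Subset S = {W1, W2}
Neighbors N(S) = {J1, J2, J3}

|N(S)| = 3, |S| = 2
Hall's condition: |N(S)| ≥ |S| is satisfied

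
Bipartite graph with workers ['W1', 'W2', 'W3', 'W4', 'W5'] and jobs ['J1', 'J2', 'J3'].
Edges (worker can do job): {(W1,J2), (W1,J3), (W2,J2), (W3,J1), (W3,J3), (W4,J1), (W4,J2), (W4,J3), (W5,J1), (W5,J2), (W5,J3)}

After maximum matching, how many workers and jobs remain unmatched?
Unmatched: 2 workers, 0 jobs

Maximum matching size: 3
Workers: 5 total, 3 matched, 2 unmatched
Jobs: 3 total, 3 matched, 0 unmatched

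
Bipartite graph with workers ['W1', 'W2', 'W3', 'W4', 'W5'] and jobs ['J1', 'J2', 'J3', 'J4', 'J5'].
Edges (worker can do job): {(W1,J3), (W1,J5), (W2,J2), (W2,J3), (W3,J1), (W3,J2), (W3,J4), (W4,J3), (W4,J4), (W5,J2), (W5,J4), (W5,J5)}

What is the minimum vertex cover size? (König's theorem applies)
Minimum vertex cover size = 5

By König's theorem: in bipartite graphs,
min vertex cover = max matching = 5

Maximum matching has size 5, so minimum vertex cover also has size 5.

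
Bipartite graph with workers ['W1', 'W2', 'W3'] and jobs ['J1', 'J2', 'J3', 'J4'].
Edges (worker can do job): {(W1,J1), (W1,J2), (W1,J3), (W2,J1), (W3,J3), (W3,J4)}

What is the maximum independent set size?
Maximum independent set = 4

By König's theorem:
- Min vertex cover = Max matching = 3
- Max independent set = Total vertices - Min vertex cover
- Max independent set = 7 - 3 = 4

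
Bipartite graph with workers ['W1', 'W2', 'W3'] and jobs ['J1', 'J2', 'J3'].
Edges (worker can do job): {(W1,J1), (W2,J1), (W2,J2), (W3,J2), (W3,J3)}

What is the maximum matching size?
Maximum matching size = 3

Maximum matching: {(W1,J1), (W2,J2), (W3,J3)}
Size: 3

This assigns 3 workers to 3 distinct jobs.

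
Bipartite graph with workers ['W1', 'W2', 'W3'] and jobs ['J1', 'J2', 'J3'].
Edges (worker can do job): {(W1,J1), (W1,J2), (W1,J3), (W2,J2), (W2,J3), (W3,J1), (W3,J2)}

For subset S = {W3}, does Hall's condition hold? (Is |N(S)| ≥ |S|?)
Yes: |N(S)| = 2, |S| = 1

Subset S = {W3}
Neighbors N(S) = {J1, J2}

|N(S)| = 2, |S| = 1
Hall's condition: |N(S)| ≥ |S| is satisfied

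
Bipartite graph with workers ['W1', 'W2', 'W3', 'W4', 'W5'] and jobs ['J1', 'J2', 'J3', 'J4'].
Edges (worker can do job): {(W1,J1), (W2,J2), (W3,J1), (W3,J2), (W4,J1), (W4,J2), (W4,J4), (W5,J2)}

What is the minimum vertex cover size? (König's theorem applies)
Minimum vertex cover size = 3

By König's theorem: in bipartite graphs,
min vertex cover = max matching = 3

Maximum matching has size 3, so minimum vertex cover also has size 3.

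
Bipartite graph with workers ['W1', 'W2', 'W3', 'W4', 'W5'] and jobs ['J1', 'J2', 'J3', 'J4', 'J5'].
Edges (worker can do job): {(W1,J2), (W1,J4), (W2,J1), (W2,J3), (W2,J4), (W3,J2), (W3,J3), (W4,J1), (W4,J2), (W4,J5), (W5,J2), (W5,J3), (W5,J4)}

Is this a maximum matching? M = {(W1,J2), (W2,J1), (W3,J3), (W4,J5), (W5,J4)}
Yes, size 5 is maximum

Proposed matching has size 5.
Maximum matching size for this graph: 5.

This is a maximum matching.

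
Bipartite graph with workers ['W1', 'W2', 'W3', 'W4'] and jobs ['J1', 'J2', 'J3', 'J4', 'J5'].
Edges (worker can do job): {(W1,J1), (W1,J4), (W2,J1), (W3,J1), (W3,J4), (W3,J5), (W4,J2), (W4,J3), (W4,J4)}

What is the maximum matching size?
Maximum matching size = 4

Maximum matching: {(W1,J4), (W2,J1), (W3,J5), (W4,J3)}
Size: 4

This assigns 4 workers to 4 distinct jobs.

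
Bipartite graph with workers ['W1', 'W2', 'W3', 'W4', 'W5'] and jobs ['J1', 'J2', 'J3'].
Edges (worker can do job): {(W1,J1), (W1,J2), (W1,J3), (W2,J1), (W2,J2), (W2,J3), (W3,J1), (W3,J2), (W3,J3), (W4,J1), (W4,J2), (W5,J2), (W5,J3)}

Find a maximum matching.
Matching: {(W3,J2), (W4,J1), (W5,J3)}

Maximum matching (size 3):
  W3 → J2
  W4 → J1
  W5 → J3

Each worker is assigned to at most one job, and each job to at most one worker.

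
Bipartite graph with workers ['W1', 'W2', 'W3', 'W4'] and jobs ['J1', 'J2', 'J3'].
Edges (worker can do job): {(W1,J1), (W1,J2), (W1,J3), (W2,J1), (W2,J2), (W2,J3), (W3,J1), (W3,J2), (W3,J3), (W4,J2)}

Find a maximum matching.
Matching: {(W1,J3), (W3,J1), (W4,J2)}

Maximum matching (size 3):
  W1 → J3
  W3 → J1
  W4 → J2

Each worker is assigned to at most one job, and each job to at most one worker.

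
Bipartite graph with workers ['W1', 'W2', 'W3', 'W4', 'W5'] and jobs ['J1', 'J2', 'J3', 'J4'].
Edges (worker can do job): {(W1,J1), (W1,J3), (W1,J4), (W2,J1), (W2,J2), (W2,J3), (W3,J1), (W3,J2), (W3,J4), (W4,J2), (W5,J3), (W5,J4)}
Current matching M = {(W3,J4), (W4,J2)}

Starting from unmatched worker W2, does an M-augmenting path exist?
Yes: W2 → J3

An M-augmenting path alternates non-matching / matching edges, starting and ending at unmatched vertices.
Path: W2 → J3
(J3 is unmatched in M, so the path is augmenting.)
Flipping edges along this path would increase |M| from 2 to 3.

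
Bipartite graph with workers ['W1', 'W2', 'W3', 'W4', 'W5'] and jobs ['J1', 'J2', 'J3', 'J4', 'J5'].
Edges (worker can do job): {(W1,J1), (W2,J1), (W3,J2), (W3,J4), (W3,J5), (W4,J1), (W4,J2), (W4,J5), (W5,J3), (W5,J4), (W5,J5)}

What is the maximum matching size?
Maximum matching size = 4

Maximum matching: {(W1,J1), (W3,J4), (W4,J2), (W5,J3)}
Size: 4

This assigns 4 workers to 4 distinct jobs.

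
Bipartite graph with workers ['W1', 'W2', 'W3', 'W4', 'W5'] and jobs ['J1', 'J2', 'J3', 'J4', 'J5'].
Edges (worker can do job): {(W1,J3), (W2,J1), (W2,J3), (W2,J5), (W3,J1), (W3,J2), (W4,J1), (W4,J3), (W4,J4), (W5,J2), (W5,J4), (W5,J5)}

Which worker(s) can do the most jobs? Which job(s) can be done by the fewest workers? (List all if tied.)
Most versatile: W2, W4, W5 (3 jobs); Least covered: J2, J4, J5 (2 workers)

Worker degrees (jobs they can do): W1:1, W2:3, W3:2, W4:3, W5:3
Job degrees (workers who can do it): J1:3, J2:2, J3:3, J4:2, J5:2

Maximum worker degree is 3, achieved by: W2, W4, W5
Minimum job degree is 2, achieved by: J2, J4, J5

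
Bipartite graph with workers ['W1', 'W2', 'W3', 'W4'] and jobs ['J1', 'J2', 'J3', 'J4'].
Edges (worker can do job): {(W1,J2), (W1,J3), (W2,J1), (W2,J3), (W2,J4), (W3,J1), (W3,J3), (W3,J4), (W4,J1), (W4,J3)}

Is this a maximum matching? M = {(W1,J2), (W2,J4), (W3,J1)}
No, size 3 is not maximum

Proposed matching has size 3.
Maximum matching size for this graph: 4.

This is NOT maximum - can be improved to size 4.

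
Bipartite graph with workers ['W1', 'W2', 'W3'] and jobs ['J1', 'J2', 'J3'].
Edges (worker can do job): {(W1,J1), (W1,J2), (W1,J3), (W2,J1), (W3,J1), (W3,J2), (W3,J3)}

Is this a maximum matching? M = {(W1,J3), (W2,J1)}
No, size 2 is not maximum

Proposed matching has size 2.
Maximum matching size for this graph: 3.

This is NOT maximum - can be improved to size 3.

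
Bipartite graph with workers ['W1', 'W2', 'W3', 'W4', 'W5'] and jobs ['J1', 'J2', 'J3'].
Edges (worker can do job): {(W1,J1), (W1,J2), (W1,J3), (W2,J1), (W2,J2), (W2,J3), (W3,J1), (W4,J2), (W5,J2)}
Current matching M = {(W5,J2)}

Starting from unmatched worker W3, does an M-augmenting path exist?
Yes: W3 → J1

An M-augmenting path alternates non-matching / matching edges, starting and ending at unmatched vertices.
Path: W3 → J1
(J1 is unmatched in M, so the path is augmenting.)
Flipping edges along this path would increase |M| from 1 to 2.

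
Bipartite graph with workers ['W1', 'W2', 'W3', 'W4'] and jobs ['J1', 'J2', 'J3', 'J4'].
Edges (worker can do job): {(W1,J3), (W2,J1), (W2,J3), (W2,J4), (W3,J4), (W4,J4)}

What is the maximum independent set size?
Maximum independent set = 5

By König's theorem:
- Min vertex cover = Max matching = 3
- Max independent set = Total vertices - Min vertex cover
- Max independent set = 8 - 3 = 5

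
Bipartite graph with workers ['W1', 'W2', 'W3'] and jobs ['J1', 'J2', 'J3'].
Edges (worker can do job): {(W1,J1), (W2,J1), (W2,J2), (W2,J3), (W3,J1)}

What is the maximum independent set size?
Maximum independent set = 4

By König's theorem:
- Min vertex cover = Max matching = 2
- Max independent set = Total vertices - Min vertex cover
- Max independent set = 6 - 2 = 4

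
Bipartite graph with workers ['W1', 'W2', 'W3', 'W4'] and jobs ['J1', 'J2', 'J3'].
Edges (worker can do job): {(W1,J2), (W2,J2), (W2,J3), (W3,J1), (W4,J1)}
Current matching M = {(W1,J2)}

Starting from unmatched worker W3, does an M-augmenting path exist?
Yes: W3 → J1

An M-augmenting path alternates non-matching / matching edges, starting and ending at unmatched vertices.
Path: W3 → J1
(J1 is unmatched in M, so the path is augmenting.)
Flipping edges along this path would increase |M| from 1 to 2.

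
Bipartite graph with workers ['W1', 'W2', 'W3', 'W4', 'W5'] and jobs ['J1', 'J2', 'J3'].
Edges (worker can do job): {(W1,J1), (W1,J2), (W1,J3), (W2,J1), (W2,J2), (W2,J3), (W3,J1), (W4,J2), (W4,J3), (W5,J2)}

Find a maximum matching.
Matching: {(W3,J1), (W4,J3), (W5,J2)}

Maximum matching (size 3):
  W3 → J1
  W4 → J3
  W5 → J2

Each worker is assigned to at most one job, and each job to at most one worker.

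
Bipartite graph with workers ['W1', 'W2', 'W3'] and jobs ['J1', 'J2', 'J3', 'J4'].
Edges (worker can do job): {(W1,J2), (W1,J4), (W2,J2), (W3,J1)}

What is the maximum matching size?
Maximum matching size = 3

Maximum matching: {(W1,J4), (W2,J2), (W3,J1)}
Size: 3

This assigns 3 workers to 3 distinct jobs.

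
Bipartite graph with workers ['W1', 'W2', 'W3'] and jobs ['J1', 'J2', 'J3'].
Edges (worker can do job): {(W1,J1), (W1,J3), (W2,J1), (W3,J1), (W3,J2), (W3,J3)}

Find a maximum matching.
Matching: {(W1,J3), (W2,J1), (W3,J2)}

Maximum matching (size 3):
  W1 → J3
  W2 → J1
  W3 → J2

Each worker is assigned to at most one job, and each job to at most one worker.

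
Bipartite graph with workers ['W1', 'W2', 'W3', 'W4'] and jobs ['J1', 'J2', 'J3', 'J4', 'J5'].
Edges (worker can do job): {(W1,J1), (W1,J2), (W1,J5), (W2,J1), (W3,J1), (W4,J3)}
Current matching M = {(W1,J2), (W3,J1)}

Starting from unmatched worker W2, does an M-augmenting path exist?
No augmenting path from W2

Alternating search from W2 reaches jobs: {J1}.
Every reachable job is already matched in M, and following those matched edges back to workers exposes no further unvisited jobs.
No M-augmenting path from W2 exists.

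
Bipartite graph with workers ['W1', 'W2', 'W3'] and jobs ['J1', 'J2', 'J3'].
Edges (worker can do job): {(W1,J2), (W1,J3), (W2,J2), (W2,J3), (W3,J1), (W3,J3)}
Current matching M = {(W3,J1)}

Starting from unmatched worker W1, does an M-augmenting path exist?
Yes: W1 → J2

An M-augmenting path alternates non-matching / matching edges, starting and ending at unmatched vertices.
Path: W1 → J2
(J2 is unmatched in M, so the path is augmenting.)
Flipping edges along this path would increase |M| from 1 to 2.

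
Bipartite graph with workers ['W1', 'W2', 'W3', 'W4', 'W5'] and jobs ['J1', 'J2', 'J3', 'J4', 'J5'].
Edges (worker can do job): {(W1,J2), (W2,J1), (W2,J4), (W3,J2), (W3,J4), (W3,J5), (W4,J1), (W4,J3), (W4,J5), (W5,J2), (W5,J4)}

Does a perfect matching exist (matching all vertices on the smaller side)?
Yes, perfect matching exists (size 5)

Perfect matching: {(W1,J2), (W2,J1), (W3,J5), (W4,J3), (W5,J4)}
All 5 vertices on the smaller side are matched.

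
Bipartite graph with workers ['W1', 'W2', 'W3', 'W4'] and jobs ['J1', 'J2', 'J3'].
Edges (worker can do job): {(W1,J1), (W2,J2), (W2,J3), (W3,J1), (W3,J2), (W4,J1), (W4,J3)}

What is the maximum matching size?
Maximum matching size = 3

Maximum matching: {(W2,J3), (W3,J2), (W4,J1)}
Size: 3

This assigns 3 workers to 3 distinct jobs.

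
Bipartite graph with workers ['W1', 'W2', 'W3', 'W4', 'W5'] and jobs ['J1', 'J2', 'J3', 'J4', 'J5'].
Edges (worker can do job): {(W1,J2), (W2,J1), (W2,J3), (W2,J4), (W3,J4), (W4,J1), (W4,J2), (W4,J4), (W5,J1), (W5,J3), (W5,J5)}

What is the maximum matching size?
Maximum matching size = 5

Maximum matching: {(W1,J2), (W2,J3), (W3,J4), (W4,J1), (W5,J5)}
Size: 5

This assigns 5 workers to 5 distinct jobs.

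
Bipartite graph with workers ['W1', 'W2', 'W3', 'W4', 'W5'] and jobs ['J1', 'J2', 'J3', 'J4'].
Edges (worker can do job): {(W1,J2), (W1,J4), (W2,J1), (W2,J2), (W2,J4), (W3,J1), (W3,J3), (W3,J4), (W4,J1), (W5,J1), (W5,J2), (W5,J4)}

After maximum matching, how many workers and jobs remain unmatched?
Unmatched: 1 workers, 0 jobs

Maximum matching size: 4
Workers: 5 total, 4 matched, 1 unmatched
Jobs: 4 total, 4 matched, 0 unmatched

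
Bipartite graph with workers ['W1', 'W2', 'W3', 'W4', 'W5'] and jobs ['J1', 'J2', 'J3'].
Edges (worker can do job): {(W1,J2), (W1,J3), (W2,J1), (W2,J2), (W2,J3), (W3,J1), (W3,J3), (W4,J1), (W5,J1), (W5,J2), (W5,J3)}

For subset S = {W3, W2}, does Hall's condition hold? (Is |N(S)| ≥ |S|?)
Yes: |N(S)| = 3, |S| = 2

Subset S = {W3, W2}
Neighbors N(S) = {J1, J2, J3}

|N(S)| = 3, |S| = 2
Hall's condition: |N(S)| ≥ |S| is satisfied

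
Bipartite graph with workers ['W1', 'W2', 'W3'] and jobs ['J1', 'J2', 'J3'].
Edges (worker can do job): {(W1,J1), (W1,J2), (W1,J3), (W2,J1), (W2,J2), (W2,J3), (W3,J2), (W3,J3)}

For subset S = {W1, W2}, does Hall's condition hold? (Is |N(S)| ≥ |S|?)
Yes: |N(S)| = 3, |S| = 2

Subset S = {W1, W2}
Neighbors N(S) = {J1, J2, J3}

|N(S)| = 3, |S| = 2
Hall's condition: |N(S)| ≥ |S| is satisfied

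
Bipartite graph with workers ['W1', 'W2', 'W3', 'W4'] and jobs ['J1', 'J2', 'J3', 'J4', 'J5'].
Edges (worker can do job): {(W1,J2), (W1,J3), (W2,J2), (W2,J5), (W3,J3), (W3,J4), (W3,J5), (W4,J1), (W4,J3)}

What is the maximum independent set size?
Maximum independent set = 5

By König's theorem:
- Min vertex cover = Max matching = 4
- Max independent set = Total vertices - Min vertex cover
- Max independent set = 9 - 4 = 5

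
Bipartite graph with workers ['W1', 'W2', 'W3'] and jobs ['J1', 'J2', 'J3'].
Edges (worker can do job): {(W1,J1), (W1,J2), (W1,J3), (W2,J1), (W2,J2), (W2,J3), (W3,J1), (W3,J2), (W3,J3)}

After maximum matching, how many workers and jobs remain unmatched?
Unmatched: 0 workers, 0 jobs

Maximum matching size: 3
Workers: 3 total, 3 matched, 0 unmatched
Jobs: 3 total, 3 matched, 0 unmatched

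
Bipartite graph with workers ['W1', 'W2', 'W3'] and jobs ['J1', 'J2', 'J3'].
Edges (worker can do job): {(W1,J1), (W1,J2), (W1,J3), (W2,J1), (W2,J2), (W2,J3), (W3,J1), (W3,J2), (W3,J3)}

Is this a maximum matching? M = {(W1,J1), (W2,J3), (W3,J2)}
Yes, size 3 is maximum

Proposed matching has size 3.
Maximum matching size for this graph: 3.

This is a maximum matching.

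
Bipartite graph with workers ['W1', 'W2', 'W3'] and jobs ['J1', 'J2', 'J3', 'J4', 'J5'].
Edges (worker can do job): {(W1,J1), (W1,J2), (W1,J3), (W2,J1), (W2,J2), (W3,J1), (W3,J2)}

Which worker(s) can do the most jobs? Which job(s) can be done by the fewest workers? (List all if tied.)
Most versatile: W1 (3 jobs); Least covered: J4, J5 (0 workers)

Worker degrees (jobs they can do): W1:3, W2:2, W3:2
Job degrees (workers who can do it): J1:3, J2:3, J3:1, J4:0, J5:0

Maximum worker degree is 3, achieved by: W1
Minimum job degree is 0, achieved by: J4, J5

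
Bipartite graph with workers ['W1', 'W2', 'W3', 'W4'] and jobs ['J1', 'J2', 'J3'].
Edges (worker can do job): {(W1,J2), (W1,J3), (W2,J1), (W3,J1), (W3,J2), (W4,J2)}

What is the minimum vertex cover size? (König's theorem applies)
Minimum vertex cover size = 3

By König's theorem: in bipartite graphs,
min vertex cover = max matching = 3

Maximum matching has size 3, so minimum vertex cover also has size 3.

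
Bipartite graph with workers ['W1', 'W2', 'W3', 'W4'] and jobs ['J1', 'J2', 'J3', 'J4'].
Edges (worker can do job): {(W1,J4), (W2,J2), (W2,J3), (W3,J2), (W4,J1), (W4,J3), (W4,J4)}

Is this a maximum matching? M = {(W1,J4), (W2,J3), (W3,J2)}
No, size 3 is not maximum

Proposed matching has size 3.
Maximum matching size for this graph: 4.

This is NOT maximum - can be improved to size 4.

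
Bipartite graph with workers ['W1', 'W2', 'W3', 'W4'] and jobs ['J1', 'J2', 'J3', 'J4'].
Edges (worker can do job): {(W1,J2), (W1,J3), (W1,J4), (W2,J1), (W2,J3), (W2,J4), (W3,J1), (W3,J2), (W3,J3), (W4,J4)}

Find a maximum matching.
Matching: {(W1,J2), (W2,J1), (W3,J3), (W4,J4)}

Maximum matching (size 4):
  W1 → J2
  W2 → J1
  W3 → J3
  W4 → J4

Each worker is assigned to at most one job, and each job to at most one worker.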